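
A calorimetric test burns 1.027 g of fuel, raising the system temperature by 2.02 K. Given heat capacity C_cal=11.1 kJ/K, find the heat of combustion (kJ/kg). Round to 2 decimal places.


Hc = C_cal * delta_T / m_fuel
Q_released = 11.1 * 2.02 = 22.4220 kJ
m_fuel = 1.027 g = 1.027/1000 kg = 0.001027 kg
Hc = 22.4220 / 0.001027 = 21832.52 kJ/kg


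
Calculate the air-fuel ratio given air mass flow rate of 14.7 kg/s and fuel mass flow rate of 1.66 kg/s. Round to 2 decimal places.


AFR = m_air / m_fuel
AFR = 14.7 / 1.66 = 8.86


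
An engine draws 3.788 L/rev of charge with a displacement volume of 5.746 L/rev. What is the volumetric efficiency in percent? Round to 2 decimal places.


eta_v = (V_actual / V_disp) * 100
Ratio = 3.788 / 5.746 = 0.6592
eta_v = 0.6592 * 100 = 65.92%


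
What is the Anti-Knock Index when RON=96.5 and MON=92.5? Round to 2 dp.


AKI = (RON + MON) / 2
AKI = (96.5 + 92.5) / 2
AKI = 189.0 / 2 = 94.50


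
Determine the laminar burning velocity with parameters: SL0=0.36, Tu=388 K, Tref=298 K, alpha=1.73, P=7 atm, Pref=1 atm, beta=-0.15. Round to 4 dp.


SL = SL0 * (Tu/Tref)^alpha * (P/Pref)^beta
T ratio = 388/298 = 1.30201342
(T ratio)^alpha = 1.30201342^1.73 = 1.578646
(P/Pref)^beta = 7^(-0.15) = 0.746853
SL = 0.36 * 1.578646 * 0.746853 = 0.4244 m/s


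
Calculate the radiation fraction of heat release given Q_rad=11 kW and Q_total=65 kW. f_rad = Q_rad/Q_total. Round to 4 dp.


f_rad = Q_rad / Q_total
f_rad = 11 / 65 = 0.1692


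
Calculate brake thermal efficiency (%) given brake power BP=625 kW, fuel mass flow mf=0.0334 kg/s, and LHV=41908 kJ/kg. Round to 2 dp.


eta_BTE = (BP / (mf * LHV)) * 100
Denominator = 0.0334 * 41908 = 1399.7272 kW
eta_BTE = (625 / 1399.7272) * 100 = 44.65%


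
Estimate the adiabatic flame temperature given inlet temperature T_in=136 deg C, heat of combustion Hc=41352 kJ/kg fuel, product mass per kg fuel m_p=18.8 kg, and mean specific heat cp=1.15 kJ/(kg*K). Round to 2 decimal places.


T_ad = T_in + Hc / (m_p * cp)
Denominator = 18.8 * 1.15 = 21.6200
Temperature rise = 41352 / 21.6200 = 1912.67 K
T_ad = 136 + 1912.67 = 2048.67 deg C


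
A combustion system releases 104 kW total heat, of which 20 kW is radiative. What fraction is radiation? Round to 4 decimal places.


f_rad = Q_rad / Q_total
f_rad = 20 / 104 = 0.1923


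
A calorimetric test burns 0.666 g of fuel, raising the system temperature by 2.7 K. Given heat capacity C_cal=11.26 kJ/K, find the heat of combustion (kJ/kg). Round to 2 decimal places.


Hc = C_cal * delta_T / m_fuel
Q_released = 11.26 * 2.7 = 30.4020 kJ
m_fuel = 0.666 g = 0.666/1000 kg = 0.000666 kg
Hc = 30.4020 / 0.000666 = 45648.65 kJ/kg


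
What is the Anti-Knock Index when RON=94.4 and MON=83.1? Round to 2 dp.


AKI = (RON + MON) / 2
AKI = (94.4 + 83.1) / 2
AKI = 177.5 / 2 = 88.75


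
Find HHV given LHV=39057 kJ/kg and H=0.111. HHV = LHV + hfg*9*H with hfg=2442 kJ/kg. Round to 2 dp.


HHV = LHV + hfg * 9 * H
Water addition = 2442 * 9 * 0.111 = 2439.558 kJ/kg
HHV = 39057 + 2439.558 = 41496.56 kJ/kg


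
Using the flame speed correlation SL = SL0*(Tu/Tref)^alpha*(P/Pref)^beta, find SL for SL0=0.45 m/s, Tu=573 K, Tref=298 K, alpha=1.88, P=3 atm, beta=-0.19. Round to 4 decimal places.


SL = SL0 * (Tu/Tref)^alpha * (P/Pref)^beta
T ratio = 573/298 = 1.92281879
(T ratio)^alpha = 1.92281879^1.88 = 3.418252
(P/Pref)^beta = 3^(-0.19) = 0.811609
SL = 0.45 * 3.418252 * 0.811609 = 1.2484 m/s


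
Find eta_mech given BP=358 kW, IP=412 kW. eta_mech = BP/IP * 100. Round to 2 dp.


eta_mech = (BP / IP) * 100
Ratio = 358 / 412 = 0.8689
eta_mech = 0.8689 * 100 = 86.89%


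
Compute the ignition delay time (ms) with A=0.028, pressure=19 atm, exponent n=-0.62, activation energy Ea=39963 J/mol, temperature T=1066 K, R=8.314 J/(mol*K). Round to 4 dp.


tau = A * P^n * exp(Ea/(R*T))
P^n = 19^(-0.62) = 0.16112865
Ea/(R*T) = 39963/(8.314*1066) = 4.509110
exp(Ea/(R*T)) = 90.840961
tau = 0.028 * 0.16112865 * 90.840961 = 0.4098 ms


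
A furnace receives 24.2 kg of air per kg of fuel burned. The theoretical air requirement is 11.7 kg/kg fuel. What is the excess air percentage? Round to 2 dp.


Excess air = actual - stoichiometric = 24.2 - 11.7 = 12.50 kg/kg fuel
Excess air % = (excess / stoich) * 100 = (12.50 / 11.7) * 100 = 106.84%


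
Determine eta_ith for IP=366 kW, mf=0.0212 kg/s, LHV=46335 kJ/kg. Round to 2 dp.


eta_ith = (IP / (mf * LHV)) * 100
Denominator = 0.0212 * 46335 = 982.3020 kW
eta_ith = (366 / 982.3020) * 100 = 37.26%


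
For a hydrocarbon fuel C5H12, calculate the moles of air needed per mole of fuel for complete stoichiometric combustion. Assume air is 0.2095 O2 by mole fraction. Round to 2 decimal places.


Balanced combustion: C5H12 + 8 O2 -> 5 CO2 + 6 H2O
O2 needed = C + H/4 = 5 + 12/4 = 8.00 moles
Air moles = O2 / 0.2095 = 8.00 / 0.2095 = 38.19 moles air


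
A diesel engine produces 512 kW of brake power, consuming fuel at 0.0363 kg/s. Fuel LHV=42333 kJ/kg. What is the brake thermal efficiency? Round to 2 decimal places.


eta_BTE = (BP / (mf * LHV)) * 100
Denominator = 0.0363 * 42333 = 1536.6879 kW
eta_BTE = (512 / 1536.6879) * 100 = 33.32%


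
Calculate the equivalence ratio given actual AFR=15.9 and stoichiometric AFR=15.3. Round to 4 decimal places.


phi = AFR_stoich / AFR_actual
phi = 15.3 / 15.9 = 0.9623


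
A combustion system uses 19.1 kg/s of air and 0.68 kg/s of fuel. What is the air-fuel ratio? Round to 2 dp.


AFR = m_air / m_fuel
AFR = 19.1 / 0.68 = 28.09


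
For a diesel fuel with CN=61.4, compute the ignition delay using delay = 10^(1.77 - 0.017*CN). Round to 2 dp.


delay = 10^(1.77 - 0.017*CN)
Exponent = 1.77 - 0.017*61.4 = 0.7262
delay = 10^0.7262 = 5.32 ms


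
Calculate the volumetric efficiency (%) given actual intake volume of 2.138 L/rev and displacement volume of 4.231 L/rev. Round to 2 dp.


eta_v = (V_actual / V_disp) * 100
Ratio = 2.138 / 4.231 = 0.5053
eta_v = 0.5053 * 100 = 50.53%


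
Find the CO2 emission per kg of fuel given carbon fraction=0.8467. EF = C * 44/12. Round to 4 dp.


EF = C_frac * (M_CO2 / M_C)
EF = 0.8467 * (44/12)
EF = 0.8467 * 3.666667 = 3.1046 kg_CO2/kg_fuel


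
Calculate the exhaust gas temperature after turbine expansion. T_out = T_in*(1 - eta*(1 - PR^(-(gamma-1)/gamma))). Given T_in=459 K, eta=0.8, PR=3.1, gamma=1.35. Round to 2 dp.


T_out = T_in * (1 - eta * (1 - PR^(-(gamma-1)/gamma)))
Exponent = -(1.35-1)/1.35 = -0.25925926
PR^exp = 3.1^(-0.25925926) = 0.74577862
Factor = 1 - 0.8*(1 - 0.74577862) = 0.79662290
T_out = 459 * 0.79662290 = 365.65 K


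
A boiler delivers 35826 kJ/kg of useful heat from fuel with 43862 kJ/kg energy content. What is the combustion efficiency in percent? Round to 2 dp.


Efficiency = (Q_useful / Q_fuel) * 100
Efficiency = (35826 / 43862) * 100
Efficiency = 0.8168 * 100 = 81.68%


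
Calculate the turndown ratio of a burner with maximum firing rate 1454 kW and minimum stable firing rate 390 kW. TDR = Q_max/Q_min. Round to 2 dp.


TDR = Q_max / Q_min
TDR = 1454 / 390 = 3.73


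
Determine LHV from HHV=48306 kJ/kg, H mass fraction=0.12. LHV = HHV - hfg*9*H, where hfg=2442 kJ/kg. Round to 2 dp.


LHV = HHV - hfg * 9 * H
Water correction = 2442 * 9 * 0.12 = 2637.360 kJ/kg
LHV = 48306 - 2637.360 = 45668.64 kJ/kg


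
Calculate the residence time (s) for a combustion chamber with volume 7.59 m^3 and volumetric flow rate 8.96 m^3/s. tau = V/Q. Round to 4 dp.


tau = V / Q_flow
tau = 7.59 / 8.96 = 0.8471 s


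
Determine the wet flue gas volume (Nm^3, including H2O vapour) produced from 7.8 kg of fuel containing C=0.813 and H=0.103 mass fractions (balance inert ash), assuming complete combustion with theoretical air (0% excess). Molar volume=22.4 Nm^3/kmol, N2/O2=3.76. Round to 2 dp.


Per kg fuel: CO2 = (C/12 kmol)*22.4 = (0.813/12)*22.4 = 1.51760 Nm^3
Per kg fuel: H2O = (H/2 kmol)*22.4 = (0.103/2)*22.4 = 1.15360 Nm^3
O2 needed per kg fuel = C/12 + H/4 = 0.813/12 + 0.103/4 = 0.09350000 kmol
Per kg fuel: N2 = O2*3.76*22.4 = 0.09350000*3.76*22.4 = 7.87494 Nm^3
Total per kg = 1.51760 + 1.15360 + 7.87494 = 10.54614 Nm^3
Total = 10.54614 * 7.8 = 82.26 Nm^3


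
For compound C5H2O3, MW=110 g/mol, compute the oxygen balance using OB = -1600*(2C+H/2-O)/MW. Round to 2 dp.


OB = -1600 * (2C + H/2 - O) / MW
Inner = 2*5 + 2/2 - 3 = 8.00
OB = -1600 * 8.00 / 110 = -116.36%


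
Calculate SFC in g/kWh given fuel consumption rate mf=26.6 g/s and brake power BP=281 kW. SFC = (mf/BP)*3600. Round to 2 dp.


SFC = (mf / BP) * 3600
Rate = 26.6 / 281 = 0.094662 g/(s*kW)
SFC = 0.094662 * 3600 = 340.78 g/kWh


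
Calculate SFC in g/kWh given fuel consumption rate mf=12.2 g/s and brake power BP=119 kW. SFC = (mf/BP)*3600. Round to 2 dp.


SFC = (mf / BP) * 3600
Rate = 12.2 / 119 = 0.102521 g/(s*kW)
SFC = 0.102521 * 3600 = 369.08 g/kWh


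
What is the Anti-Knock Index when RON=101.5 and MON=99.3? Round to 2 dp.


AKI = (RON + MON) / 2
AKI = (101.5 + 99.3) / 2
AKI = 200.8 / 2 = 100.40


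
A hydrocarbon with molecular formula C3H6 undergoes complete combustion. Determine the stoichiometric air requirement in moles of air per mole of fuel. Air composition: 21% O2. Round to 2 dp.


Balanced combustion: C3H6 + 4.5 O2 -> 3 CO2 + 3 H2O
O2 needed = C + H/4 = 3 + 6/4 = 4.50 moles
Air moles = O2 / 0.21 = 4.50 / 0.21 = 21.43 moles air


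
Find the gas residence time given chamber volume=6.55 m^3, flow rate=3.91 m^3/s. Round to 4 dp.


tau = V / Q_flow
tau = 6.55 / 3.91 = 1.6752 s


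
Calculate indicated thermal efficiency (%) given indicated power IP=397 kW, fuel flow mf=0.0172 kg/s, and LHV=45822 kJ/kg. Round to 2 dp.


eta_ith = (IP / (mf * LHV)) * 100
Denominator = 0.0172 * 45822 = 788.1384 kW
eta_ith = (397 / 788.1384) * 100 = 50.37%


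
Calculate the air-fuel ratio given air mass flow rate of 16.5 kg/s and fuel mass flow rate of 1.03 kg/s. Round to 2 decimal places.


AFR = m_air / m_fuel
AFR = 16.5 / 1.03 = 16.02


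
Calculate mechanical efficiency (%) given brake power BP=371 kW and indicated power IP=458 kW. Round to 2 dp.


eta_mech = (BP / IP) * 100
Ratio = 371 / 458 = 0.8100
eta_mech = 0.8100 * 100 = 81.00%


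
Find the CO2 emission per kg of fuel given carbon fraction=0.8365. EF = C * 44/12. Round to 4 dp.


EF = C_frac * (M_CO2 / M_C)
EF = 0.8365 * (44/12)
EF = 0.8365 * 3.666667 = 3.0672 kg_CO2/kg_fuel


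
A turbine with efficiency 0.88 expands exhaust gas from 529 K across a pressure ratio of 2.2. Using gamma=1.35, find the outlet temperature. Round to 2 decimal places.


T_out = T_in * (1 - eta * (1 - PR^(-(gamma-1)/gamma)))
Exponent = -(1.35-1)/1.35 = -0.25925926
PR^exp = 2.2^(-0.25925926) = 0.81512413
Factor = 1 - 0.88*(1 - 0.81512413) = 0.83730923
T_out = 529 * 0.83730923 = 442.94 K


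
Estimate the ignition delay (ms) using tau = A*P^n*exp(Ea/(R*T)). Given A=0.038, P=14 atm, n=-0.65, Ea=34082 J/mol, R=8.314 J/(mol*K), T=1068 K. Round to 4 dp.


tau = A * P^n * exp(Ea/(R*T))
P^n = 14^(-0.65) = 0.17989404
Ea/(R*T) = 34082/(8.314*1068) = 3.838343
exp(Ea/(R*T)) = 46.448453
tau = 0.038 * 0.17989404 * 46.448453 = 0.3175 ms


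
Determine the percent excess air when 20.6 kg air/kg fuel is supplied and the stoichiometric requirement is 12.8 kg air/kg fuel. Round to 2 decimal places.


Excess air = actual - stoichiometric = 20.6 - 12.8 = 7.80 kg/kg fuel
Excess air % = (excess / stoich) * 100 = (7.80 / 12.8) * 100 = 60.94%


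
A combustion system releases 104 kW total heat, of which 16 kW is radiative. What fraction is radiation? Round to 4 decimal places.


f_rad = Q_rad / Q_total
f_rad = 16 / 104 = 0.1538


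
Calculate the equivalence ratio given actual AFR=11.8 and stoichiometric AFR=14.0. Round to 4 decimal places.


phi = AFR_stoich / AFR_actual
phi = 14.0 / 11.8 = 1.1864


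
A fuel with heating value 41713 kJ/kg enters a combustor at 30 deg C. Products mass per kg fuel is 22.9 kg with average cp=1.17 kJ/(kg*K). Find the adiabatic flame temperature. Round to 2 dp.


T_ad = T_in + Hc / (m_p * cp)
Denominator = 22.9 * 1.17 = 26.7930
Temperature rise = 41713 / 26.7930 = 1556.86 K
T_ad = 30 + 1556.86 = 1586.86 deg C


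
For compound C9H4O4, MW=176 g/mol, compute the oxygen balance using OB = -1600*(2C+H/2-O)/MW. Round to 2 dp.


OB = -1600 * (2C + H/2 - O) / MW
Inner = 2*9 + 4/2 - 4 = 16.00
OB = -1600 * 16.00 / 176 = -145.45%


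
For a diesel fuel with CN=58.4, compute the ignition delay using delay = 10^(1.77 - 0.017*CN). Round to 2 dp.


delay = 10^(1.77 - 0.017*CN)
Exponent = 1.77 - 0.017*58.4 = 0.7772
delay = 10^0.7772 = 5.99 ms


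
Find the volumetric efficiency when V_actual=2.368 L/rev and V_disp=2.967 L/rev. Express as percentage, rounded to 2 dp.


eta_v = (V_actual / V_disp) * 100
Ratio = 2.368 / 2.967 = 0.7981
eta_v = 0.7981 * 100 = 79.81%


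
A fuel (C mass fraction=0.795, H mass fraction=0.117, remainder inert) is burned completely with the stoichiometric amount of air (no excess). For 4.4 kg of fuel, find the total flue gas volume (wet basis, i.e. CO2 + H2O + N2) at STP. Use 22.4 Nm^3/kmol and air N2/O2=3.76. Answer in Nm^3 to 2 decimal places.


Per kg fuel: CO2 = (C/12 kmol)*22.4 = (0.795/12)*22.4 = 1.48400 Nm^3
Per kg fuel: H2O = (H/2 kmol)*22.4 = (0.117/2)*22.4 = 1.31040 Nm^3
O2 needed per kg fuel = C/12 + H/4 = 0.795/12 + 0.117/4 = 0.09550000 kmol
Per kg fuel: N2 = O2*3.76*22.4 = 0.09550000*3.76*22.4 = 8.04339 Nm^3
Total per kg = 1.48400 + 1.31040 + 8.04339 = 10.83779 Nm^3
Total = 10.83779 * 4.4 = 47.69 Nm^3


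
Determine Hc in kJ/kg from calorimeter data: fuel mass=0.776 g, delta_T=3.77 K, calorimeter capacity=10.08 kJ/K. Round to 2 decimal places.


Hc = C_cal * delta_T / m_fuel
Q_released = 10.08 * 3.77 = 38.0016 kJ
m_fuel = 0.776 g = 0.776/1000 kg = 0.000776 kg
Hc = 38.0016 / 0.000776 = 48971.13 kJ/kg


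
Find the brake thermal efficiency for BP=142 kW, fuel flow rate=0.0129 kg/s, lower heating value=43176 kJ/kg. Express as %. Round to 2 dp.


eta_BTE = (BP / (mf * LHV)) * 100
Denominator = 0.0129 * 43176 = 556.9704 kW
eta_BTE = (142 / 556.9704) * 100 = 25.50%


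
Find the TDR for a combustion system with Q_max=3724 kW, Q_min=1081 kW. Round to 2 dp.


TDR = Q_max / Q_min
TDR = 3724 / 1081 = 3.44


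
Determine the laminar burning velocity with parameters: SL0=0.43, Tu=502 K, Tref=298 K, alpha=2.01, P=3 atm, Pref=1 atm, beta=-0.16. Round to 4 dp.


SL = SL0 * (Tu/Tref)^alpha * (P/Pref)^beta
T ratio = 502/298 = 1.68456376
(T ratio)^alpha = 1.68456376^2.01 = 2.852593
(P/Pref)^beta = 3^(-0.16) = 0.838804
SL = 0.43 * 2.852593 * 0.838804 = 1.0289 m/s


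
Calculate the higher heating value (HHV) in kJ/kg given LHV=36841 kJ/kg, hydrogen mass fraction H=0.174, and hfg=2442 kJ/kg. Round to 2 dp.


HHV = LHV + hfg * 9 * H
Water addition = 2442 * 9 * 0.174 = 3824.172 kJ/kg
HHV = 36841 + 3824.172 = 40665.17 kJ/kg


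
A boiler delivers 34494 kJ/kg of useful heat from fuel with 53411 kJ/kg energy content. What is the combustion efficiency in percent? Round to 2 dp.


Efficiency = (Q_useful / Q_fuel) * 100
Efficiency = (34494 / 53411) * 100
Efficiency = 0.6458 * 100 = 64.58%


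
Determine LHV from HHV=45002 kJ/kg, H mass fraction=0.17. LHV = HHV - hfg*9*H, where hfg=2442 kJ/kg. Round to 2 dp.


LHV = HHV - hfg * 9 * H
Water correction = 2442 * 9 * 0.17 = 3736.260 kJ/kg
LHV = 45002 - 3736.260 = 41265.74 kJ/kg


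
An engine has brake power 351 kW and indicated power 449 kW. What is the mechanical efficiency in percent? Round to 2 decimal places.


eta_mech = (BP / IP) * 100
Ratio = 351 / 449 = 0.7817
eta_mech = 0.7817 * 100 = 78.17%


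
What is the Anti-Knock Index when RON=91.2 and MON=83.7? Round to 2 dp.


AKI = (RON + MON) / 2
AKI = (91.2 + 83.7) / 2
AKI = 174.9 / 2 = 87.45


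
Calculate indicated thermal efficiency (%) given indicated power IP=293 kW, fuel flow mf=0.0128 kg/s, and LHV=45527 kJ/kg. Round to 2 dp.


eta_ith = (IP / (mf * LHV)) * 100
Denominator = 0.0128 * 45527 = 582.7456 kW
eta_ith = (293 / 582.7456) * 100 = 50.28%


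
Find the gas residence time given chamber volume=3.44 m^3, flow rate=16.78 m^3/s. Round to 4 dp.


tau = V / Q_flow
tau = 3.44 / 16.78 = 0.2050 s


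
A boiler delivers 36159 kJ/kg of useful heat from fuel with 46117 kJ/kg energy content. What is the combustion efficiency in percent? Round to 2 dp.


Efficiency = (Q_useful / Q_fuel) * 100
Efficiency = (36159 / 46117) * 100
Efficiency = 0.7841 * 100 = 78.41%


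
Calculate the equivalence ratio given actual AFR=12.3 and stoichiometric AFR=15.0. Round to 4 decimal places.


phi = AFR_stoich / AFR_actual
phi = 15.0 / 12.3 = 1.2195


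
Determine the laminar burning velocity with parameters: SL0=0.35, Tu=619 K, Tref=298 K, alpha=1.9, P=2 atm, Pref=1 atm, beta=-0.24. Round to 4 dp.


SL = SL0 * (Tu/Tref)^alpha * (P/Pref)^beta
T ratio = 619/298 = 2.07718121
(T ratio)^alpha = 2.07718121^1.9 = 4.010526
(P/Pref)^beta = 2^(-0.24) = 0.846745
SL = 0.35 * 4.010526 * 0.846745 = 1.1886 m/s


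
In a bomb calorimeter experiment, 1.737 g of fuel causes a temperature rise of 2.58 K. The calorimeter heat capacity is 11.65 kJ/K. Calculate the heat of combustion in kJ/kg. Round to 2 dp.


Hc = C_cal * delta_T / m_fuel
Q_released = 11.65 * 2.58 = 30.0570 kJ
m_fuel = 1.737 g = 1.737/1000 kg = 0.001737 kg
Hc = 30.0570 / 0.001737 = 17303.97 kJ/kg


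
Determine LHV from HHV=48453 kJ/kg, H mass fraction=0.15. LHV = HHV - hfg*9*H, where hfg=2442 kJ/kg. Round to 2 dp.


LHV = HHV - hfg * 9 * H
Water correction = 2442 * 9 * 0.15 = 3296.700 kJ/kg
LHV = 48453 - 3296.700 = 45156.30 kJ/kg


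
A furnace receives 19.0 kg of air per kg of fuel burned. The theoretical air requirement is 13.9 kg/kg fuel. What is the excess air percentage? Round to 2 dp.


Excess air = actual - stoichiometric = 19.0 - 13.9 = 5.10 kg/kg fuel
Excess air % = (excess / stoich) * 100 = (5.10 / 13.9) * 100 = 36.69%


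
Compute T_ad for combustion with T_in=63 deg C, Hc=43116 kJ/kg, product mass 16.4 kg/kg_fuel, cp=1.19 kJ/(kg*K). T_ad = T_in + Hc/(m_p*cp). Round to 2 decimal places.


T_ad = T_in + Hc / (m_p * cp)
Denominator = 16.4 * 1.19 = 19.5160
Temperature rise = 43116 / 19.5160 = 2209.26 K
T_ad = 63 + 2209.26 = 2272.26 deg C


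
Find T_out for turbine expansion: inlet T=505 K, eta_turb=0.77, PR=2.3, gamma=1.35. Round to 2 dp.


T_out = T_in * (1 - eta * (1 - PR^(-(gamma-1)/gamma)))
Exponent = -(1.35-1)/1.35 = -0.25925926
PR^exp = 2.3^(-0.25925926) = 0.80578413
Factor = 1 - 0.77*(1 - 0.80578413) = 0.85045378
T_out = 505 * 0.85045378 = 429.48 K


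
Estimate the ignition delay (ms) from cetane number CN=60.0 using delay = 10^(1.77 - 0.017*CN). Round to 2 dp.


delay = 10^(1.77 - 0.017*CN)
Exponent = 1.77 - 0.017*60.0 = 0.7500
delay = 10^0.7500 = 5.62 ms


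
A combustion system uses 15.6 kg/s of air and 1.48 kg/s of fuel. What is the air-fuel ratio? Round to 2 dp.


AFR = m_air / m_fuel
AFR = 15.6 / 1.48 = 10.54


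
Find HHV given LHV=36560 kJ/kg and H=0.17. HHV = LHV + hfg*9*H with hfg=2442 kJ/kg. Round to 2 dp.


HHV = LHV + hfg * 9 * H
Water addition = 2442 * 9 * 0.17 = 3736.260 kJ/kg
HHV = 36560 + 3736.260 = 40296.26 kJ/kg


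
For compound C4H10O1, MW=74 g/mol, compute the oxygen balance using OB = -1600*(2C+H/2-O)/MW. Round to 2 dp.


OB = -1600 * (2C + H/2 - O) / MW
Inner = 2*4 + 10/2 - 1 = 12.00
OB = -1600 * 12.00 / 74 = -259.46%


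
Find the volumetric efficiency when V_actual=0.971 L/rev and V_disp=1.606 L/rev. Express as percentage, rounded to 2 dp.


eta_v = (V_actual / V_disp) * 100
Ratio = 0.971 / 1.606 = 0.6046
eta_v = 0.6046 * 100 = 60.46%


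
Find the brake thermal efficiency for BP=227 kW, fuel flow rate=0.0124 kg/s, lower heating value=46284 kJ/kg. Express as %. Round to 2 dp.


eta_BTE = (BP / (mf * LHV)) * 100
Denominator = 0.0124 * 46284 = 573.9216 kW
eta_BTE = (227 / 573.9216) * 100 = 39.55%


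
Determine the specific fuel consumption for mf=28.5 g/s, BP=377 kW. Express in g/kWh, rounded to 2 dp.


SFC = (mf / BP) * 3600
Rate = 28.5 / 377 = 0.075597 g/(s*kW)
SFC = 0.075597 * 3600 = 272.15 g/kWh


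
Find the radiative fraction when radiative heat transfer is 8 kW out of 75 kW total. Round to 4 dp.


f_rad = Q_rad / Q_total
f_rad = 8 / 75 = 0.1067


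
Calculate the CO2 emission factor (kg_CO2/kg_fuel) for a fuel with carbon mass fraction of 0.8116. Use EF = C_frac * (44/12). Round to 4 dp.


EF = C_frac * (M_CO2 / M_C)
EF = 0.8116 * (44/12)
EF = 0.8116 * 3.666667 = 2.9759 kg_CO2/kg_fuel


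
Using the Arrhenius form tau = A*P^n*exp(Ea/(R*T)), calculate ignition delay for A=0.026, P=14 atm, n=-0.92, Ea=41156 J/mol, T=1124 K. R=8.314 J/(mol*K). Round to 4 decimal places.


tau = A * P^n * exp(Ea/(R*T))
P^n = 14^(-0.92) = 0.08821902
Ea/(R*T) = 41156/(8.314*1124) = 4.404097
exp(Ea/(R*T)) = 81.785217
tau = 0.026 * 0.08821902 * 81.785217 = 0.1876 ms


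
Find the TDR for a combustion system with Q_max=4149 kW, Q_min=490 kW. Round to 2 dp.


TDR = Q_max / Q_min
TDR = 4149 / 490 = 8.47


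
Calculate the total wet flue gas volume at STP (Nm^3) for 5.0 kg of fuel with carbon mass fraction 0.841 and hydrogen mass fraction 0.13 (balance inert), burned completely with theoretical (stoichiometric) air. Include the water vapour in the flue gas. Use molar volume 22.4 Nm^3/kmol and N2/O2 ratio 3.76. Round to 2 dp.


Per kg fuel: CO2 = (C/12 kmol)*22.4 = (0.841/12)*22.4 = 1.56987 Nm^3
Per kg fuel: H2O = (H/2 kmol)*22.4 = (0.13/2)*22.4 = 1.45600 Nm^3
O2 needed per kg fuel = C/12 + H/4 = 0.841/12 + 0.13/4 = 0.10258333 kmol
Per kg fuel: N2 = O2*3.76*22.4 = 0.10258333*3.76*22.4 = 8.63998 Nm^3
Total per kg = 1.56987 + 1.45600 + 8.63998 = 11.66585 Nm^3
Total = 11.66585 * 5.0 = 58.33 Nm^3


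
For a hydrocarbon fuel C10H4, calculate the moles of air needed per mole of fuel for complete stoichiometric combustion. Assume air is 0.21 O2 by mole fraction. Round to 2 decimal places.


Balanced combustion: C10H4 + 11 O2 -> 10 CO2 + 2 H2O
O2 needed = C + H/4 = 10 + 4/4 = 11.00 moles
Air moles = O2 / 0.21 = 11.00 / 0.21 = 52.38 moles air


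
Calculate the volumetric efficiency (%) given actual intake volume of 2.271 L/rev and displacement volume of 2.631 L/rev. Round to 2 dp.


eta_v = (V_actual / V_disp) * 100
Ratio = 2.271 / 2.631 = 0.8632
eta_v = 0.8632 * 100 = 86.32%


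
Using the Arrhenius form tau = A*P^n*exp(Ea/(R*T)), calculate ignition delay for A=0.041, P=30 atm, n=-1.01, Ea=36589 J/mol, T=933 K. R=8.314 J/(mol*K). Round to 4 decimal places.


tau = A * P^n * exp(Ea/(R*T))
P^n = 30^(-1.01) = 0.03221866
Ea/(R*T) = 36589/(8.314*933) = 4.716924
exp(Ea/(R*T)) = 111.823750
tau = 0.041 * 0.03221866 * 111.823750 = 0.1477 ms


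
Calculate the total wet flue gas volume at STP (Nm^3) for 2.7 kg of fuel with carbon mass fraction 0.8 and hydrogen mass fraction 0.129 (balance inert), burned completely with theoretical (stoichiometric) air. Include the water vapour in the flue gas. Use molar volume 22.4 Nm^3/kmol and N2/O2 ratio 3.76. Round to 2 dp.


Per kg fuel: CO2 = (C/12 kmol)*22.4 = (0.8/12)*22.4 = 1.49333 Nm^3
Per kg fuel: H2O = (H/2 kmol)*22.4 = (0.129/2)*22.4 = 1.44480 Nm^3
O2 needed per kg fuel = C/12 + H/4 = 0.8/12 + 0.129/4 = 0.09891667 kmol
Per kg fuel: N2 = O2*3.76*22.4 = 0.09891667*3.76*22.4 = 8.33116 Nm^3
Total per kg = 1.49333 + 1.44480 + 8.33116 = 11.26929 Nm^3
Total = 11.26929 * 2.7 = 30.43 Nm^3


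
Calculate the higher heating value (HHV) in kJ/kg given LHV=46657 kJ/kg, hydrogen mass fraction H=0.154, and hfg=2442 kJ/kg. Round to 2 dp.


HHV = LHV + hfg * 9 * H
Water addition = 2442 * 9 * 0.154 = 3384.612 kJ/kg
HHV = 46657 + 3384.612 = 50041.61 kJ/kg


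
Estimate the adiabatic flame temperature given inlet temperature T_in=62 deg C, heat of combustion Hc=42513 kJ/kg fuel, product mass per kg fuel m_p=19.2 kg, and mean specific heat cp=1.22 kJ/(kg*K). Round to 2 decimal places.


T_ad = T_in + Hc / (m_p * cp)
Denominator = 19.2 * 1.22 = 23.4240
Temperature rise = 42513 / 23.4240 = 1814.93 K
T_ad = 62 + 1814.93 = 1876.93 deg C


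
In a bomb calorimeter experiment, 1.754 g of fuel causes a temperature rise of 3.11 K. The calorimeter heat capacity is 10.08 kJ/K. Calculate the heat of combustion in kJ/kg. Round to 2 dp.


Hc = C_cal * delta_T / m_fuel
Q_released = 10.08 * 3.11 = 31.3488 kJ
m_fuel = 1.754 g = 1.754/1000 kg = 0.001754 kg
Hc = 31.3488 / 0.001754 = 17872.75 kJ/kg


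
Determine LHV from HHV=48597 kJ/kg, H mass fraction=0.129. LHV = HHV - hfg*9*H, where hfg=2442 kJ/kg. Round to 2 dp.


LHV = HHV - hfg * 9 * H
Water correction = 2442 * 9 * 0.129 = 2835.162 kJ/kg
LHV = 48597 - 2835.162 = 45761.84 kJ/kg


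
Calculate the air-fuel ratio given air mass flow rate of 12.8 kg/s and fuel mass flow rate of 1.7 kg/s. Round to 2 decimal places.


AFR = m_air / m_fuel
AFR = 12.8 / 1.7 = 7.53


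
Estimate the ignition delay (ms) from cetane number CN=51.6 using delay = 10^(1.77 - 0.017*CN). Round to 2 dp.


delay = 10^(1.77 - 0.017*CN)
Exponent = 1.77 - 0.017*51.6 = 0.8928
delay = 10^0.8928 = 7.81 ms


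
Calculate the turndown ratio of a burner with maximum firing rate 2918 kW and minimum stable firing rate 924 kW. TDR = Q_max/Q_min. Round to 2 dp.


TDR = Q_max / Q_min
TDR = 2918 / 924 = 3.16


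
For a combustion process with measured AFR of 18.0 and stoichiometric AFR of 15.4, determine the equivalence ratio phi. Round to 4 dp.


phi = AFR_stoich / AFR_actual
phi = 15.4 / 18.0 = 0.8556


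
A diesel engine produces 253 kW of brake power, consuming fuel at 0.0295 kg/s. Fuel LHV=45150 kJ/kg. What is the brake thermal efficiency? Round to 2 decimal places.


eta_BTE = (BP / (mf * LHV)) * 100
Denominator = 0.0295 * 45150 = 1331.9250 kW
eta_BTE = (253 / 1331.9250) * 100 = 19.00%


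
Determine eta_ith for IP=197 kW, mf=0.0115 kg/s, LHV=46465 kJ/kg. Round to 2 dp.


eta_ith = (IP / (mf * LHV)) * 100
Denominator = 0.0115 * 46465 = 534.3475 kW
eta_ith = (197 / 534.3475) * 100 = 36.87%


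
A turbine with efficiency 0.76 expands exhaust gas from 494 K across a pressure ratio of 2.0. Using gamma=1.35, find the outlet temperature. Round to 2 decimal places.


T_out = T_in * (1 - eta * (1 - PR^(-(gamma-1)/gamma)))
Exponent = -(1.35-1)/1.35 = -0.25925926
PR^exp = 2.0^(-0.25925926) = 0.83551680
Factor = 1 - 0.76*(1 - 0.83551680) = 0.87499277
T_out = 494 * 0.87499277 = 432.25 K


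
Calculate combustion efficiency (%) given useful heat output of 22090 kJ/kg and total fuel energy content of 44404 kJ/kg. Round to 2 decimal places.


Efficiency = (Q_useful / Q_fuel) * 100
Efficiency = (22090 / 44404) * 100
Efficiency = 0.4975 * 100 = 49.75%


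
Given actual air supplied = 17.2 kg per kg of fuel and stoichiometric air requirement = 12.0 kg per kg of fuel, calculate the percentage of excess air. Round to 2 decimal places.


Excess air = actual - stoichiometric = 17.2 - 12.0 = 5.20 kg/kg fuel
Excess air % = (excess / stoich) * 100 = (5.20 / 12.0) * 100 = 43.33%


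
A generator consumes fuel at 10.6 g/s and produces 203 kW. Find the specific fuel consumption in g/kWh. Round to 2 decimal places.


SFC = (mf / BP) * 3600
Rate = 10.6 / 203 = 0.052217 g/(s*kW)
SFC = 0.052217 * 3600 = 187.98 g/kWh


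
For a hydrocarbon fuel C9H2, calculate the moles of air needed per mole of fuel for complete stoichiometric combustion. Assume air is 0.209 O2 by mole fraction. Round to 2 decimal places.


Balanced combustion: C9H2 + 9.5 O2 -> 9 CO2 + 1 H2O
O2 needed = C + H/4 = 9 + 2/4 = 9.50 moles
Air moles = O2 / 0.209 = 9.50 / 0.209 = 45.45 moles air


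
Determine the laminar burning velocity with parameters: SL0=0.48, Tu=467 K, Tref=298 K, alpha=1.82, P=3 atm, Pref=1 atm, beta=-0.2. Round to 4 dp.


SL = SL0 * (Tu/Tref)^alpha * (P/Pref)^beta
T ratio = 467/298 = 1.56711409
(T ratio)^alpha = 1.56711409^1.82 = 2.265078
(P/Pref)^beta = 3^(-0.2) = 0.802742
SL = 0.48 * 2.265078 * 0.802742 = 0.8728 m/s


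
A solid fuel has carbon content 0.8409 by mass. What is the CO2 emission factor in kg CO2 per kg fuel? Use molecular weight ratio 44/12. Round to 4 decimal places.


EF = C_frac * (M_CO2 / M_C)
EF = 0.8409 * (44/12)
EF = 0.8409 * 3.666667 = 3.0833 kg_CO2/kg_fuel


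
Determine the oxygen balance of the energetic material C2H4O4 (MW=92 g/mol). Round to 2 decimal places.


OB = -1600 * (2C + H/2 - O) / MW
Inner = 2*2 + 4/2 - 4 = 2.00
OB = -1600 * 2.00 / 92 = -34.78%


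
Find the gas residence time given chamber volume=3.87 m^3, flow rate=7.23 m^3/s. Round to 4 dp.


tau = V / Q_flow
tau = 3.87 / 7.23 = 0.5353 s


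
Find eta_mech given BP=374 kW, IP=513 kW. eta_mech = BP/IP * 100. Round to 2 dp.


eta_mech = (BP / IP) * 100
Ratio = 374 / 513 = 0.7290
eta_mech = 0.7290 * 100 = 72.90%


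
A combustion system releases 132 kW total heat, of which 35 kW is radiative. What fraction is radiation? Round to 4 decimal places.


f_rad = Q_rad / Q_total
f_rad = 35 / 132 = 0.2652


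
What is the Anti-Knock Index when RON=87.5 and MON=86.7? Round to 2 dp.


AKI = (RON + MON) / 2
AKI = (87.5 + 86.7) / 2
AKI = 174.2 / 2 = 87.10


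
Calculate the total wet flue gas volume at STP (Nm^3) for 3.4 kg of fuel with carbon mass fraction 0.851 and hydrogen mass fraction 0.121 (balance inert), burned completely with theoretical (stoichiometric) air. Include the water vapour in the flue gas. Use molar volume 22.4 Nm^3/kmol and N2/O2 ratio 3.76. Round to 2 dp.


Per kg fuel: CO2 = (C/12 kmol)*22.4 = (0.851/12)*22.4 = 1.58853 Nm^3
Per kg fuel: H2O = (H/2 kmol)*22.4 = (0.121/2)*22.4 = 1.35520 Nm^3
O2 needed per kg fuel = C/12 + H/4 = 0.851/12 + 0.121/4 = 0.10116667 kmol
Per kg fuel: N2 = O2*3.76*22.4 = 0.10116667*3.76*22.4 = 8.52066 Nm^3
Total per kg = 1.58853 + 1.35520 + 8.52066 = 11.46439 Nm^3
Total = 11.46439 * 3.4 = 38.98 Nm^3


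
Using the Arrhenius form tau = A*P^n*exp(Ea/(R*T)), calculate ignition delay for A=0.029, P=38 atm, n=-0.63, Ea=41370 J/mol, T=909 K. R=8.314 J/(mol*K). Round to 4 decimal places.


tau = A * P^n * exp(Ea/(R*T))
P^n = 38^(-0.63) = 0.10109655
Ea/(R*T) = 41370/(8.314*909) = 5.474086
exp(Ea/(R*T)) = 238.432444
tau = 0.029 * 0.10109655 * 238.432444 = 0.6990 ms


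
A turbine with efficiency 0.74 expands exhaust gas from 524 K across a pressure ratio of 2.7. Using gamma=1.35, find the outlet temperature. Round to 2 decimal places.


T_out = T_in * (1 - eta * (1 - PR^(-(gamma-1)/gamma)))
Exponent = -(1.35-1)/1.35 = -0.25925926
PR^exp = 2.7^(-0.25925926) = 0.77297411
Factor = 1 - 0.74*(1 - 0.77297411) = 0.83200084
T_out = 524 * 0.83200084 = 435.97 K


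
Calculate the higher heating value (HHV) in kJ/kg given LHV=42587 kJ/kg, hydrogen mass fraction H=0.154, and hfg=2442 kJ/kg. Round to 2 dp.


HHV = LHV + hfg * 9 * H
Water addition = 2442 * 9 * 0.154 = 3384.612 kJ/kg
HHV = 42587 + 3384.612 = 45971.61 kJ/kg


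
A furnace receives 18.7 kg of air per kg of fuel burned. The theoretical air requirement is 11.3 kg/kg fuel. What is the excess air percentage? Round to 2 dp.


Excess air = actual - stoichiometric = 18.7 - 11.3 = 7.40 kg/kg fuel
Excess air % = (excess / stoich) * 100 = (7.40 / 11.3) * 100 = 65.49%


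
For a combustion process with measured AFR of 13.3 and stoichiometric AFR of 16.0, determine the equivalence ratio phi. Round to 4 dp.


phi = AFR_stoich / AFR_actual
phi = 16.0 / 13.3 = 1.2030


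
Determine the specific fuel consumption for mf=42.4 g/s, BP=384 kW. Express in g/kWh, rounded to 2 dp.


SFC = (mf / BP) * 3600
Rate = 42.4 / 384 = 0.110417 g/(s*kW)
SFC = 0.110417 * 3600 = 397.50 g/kWh


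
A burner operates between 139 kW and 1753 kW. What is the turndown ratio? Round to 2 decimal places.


TDR = Q_max / Q_min
TDR = 1753 / 139 = 12.61


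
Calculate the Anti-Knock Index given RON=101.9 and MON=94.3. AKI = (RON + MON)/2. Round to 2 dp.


AKI = (RON + MON) / 2
AKI = (101.9 + 94.3) / 2
AKI = 196.2 / 2 = 98.10


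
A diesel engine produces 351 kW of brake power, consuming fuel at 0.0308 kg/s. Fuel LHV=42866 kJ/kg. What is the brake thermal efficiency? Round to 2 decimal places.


eta_BTE = (BP / (mf * LHV)) * 100
Denominator = 0.0308 * 42866 = 1320.2728 kW
eta_BTE = (351 / 1320.2728) * 100 = 26.59%


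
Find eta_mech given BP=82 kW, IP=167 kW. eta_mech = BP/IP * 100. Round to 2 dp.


eta_mech = (BP / IP) * 100
Ratio = 82 / 167 = 0.4910
eta_mech = 0.4910 * 100 = 49.10%


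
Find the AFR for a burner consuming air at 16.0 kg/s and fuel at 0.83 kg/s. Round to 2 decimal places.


AFR = m_air / m_fuel
AFR = 16.0 / 0.83 = 19.28


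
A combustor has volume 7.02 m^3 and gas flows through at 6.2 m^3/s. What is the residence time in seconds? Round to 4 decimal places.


tau = V / Q_flow
tau = 7.02 / 6.2 = 1.1323 s


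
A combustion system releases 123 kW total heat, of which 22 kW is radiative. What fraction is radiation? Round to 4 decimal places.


f_rad = Q_rad / Q_total
f_rad = 22 / 123 = 0.1789


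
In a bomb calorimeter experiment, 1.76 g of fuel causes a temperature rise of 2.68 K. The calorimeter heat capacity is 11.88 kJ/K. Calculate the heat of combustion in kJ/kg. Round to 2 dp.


Hc = C_cal * delta_T / m_fuel
Q_released = 11.88 * 2.68 = 31.8384 kJ
m_fuel = 1.76 g = 1.76/1000 kg = 0.001760 kg
Hc = 31.8384 / 0.001760 = 18090.00 kJ/kg


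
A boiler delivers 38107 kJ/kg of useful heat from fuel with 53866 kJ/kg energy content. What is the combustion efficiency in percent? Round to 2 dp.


Efficiency = (Q_useful / Q_fuel) * 100
Efficiency = (38107 / 53866) * 100
Efficiency = 0.7074 * 100 = 70.74%


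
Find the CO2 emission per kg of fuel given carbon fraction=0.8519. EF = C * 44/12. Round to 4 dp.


EF = C_frac * (M_CO2 / M_C)
EF = 0.8519 * (44/12)
EF = 0.8519 * 3.666667 = 3.1236 kg_CO2/kg_fuel


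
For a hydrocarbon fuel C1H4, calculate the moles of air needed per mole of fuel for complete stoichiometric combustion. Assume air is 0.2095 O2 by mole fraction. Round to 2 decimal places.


Balanced combustion: C1H4 + 2 O2 -> 1 CO2 + 2 H2O
O2 needed = C + H/4 = 1 + 4/4 = 2.00 moles
Air moles = O2 / 0.2095 = 2.00 / 0.2095 = 9.55 moles air


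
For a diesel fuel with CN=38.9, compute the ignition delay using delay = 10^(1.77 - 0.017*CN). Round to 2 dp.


delay = 10^(1.77 - 0.017*CN)
Exponent = 1.77 - 0.017*38.9 = 1.1087
delay = 10^1.1087 = 12.84 ms


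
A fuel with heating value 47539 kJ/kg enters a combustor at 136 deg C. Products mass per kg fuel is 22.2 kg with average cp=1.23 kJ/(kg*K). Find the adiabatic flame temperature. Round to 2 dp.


T_ad = T_in + Hc / (m_p * cp)
Denominator = 22.2 * 1.23 = 27.3060
Temperature rise = 47539 / 27.3060 = 1740.97 K
T_ad = 136 + 1740.97 = 1876.97 deg C


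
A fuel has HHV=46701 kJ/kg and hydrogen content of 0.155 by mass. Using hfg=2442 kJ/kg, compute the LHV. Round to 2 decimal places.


LHV = HHV - hfg * 9 * H
Water correction = 2442 * 9 * 0.155 = 3406.590 kJ/kg
LHV = 46701 - 3406.590 = 43294.41 kJ/kg


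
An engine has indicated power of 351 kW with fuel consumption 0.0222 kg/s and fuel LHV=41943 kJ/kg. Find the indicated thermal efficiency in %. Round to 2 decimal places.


eta_ith = (IP / (mf * LHV)) * 100
Denominator = 0.0222 * 41943 = 931.1346 kW
eta_ith = (351 / 931.1346) * 100 = 37.70%


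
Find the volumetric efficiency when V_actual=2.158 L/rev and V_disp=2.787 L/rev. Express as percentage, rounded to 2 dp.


eta_v = (V_actual / V_disp) * 100
Ratio = 2.158 / 2.787 = 0.7743
eta_v = 0.7743 * 100 = 77.43%


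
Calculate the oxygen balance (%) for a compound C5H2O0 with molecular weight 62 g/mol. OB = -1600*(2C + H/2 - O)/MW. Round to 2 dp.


OB = -1600 * (2C + H/2 - O) / MW
Inner = 2*5 + 2/2 - 0 = 11.00
OB = -1600 * 11.00 / 62 = -283.87%


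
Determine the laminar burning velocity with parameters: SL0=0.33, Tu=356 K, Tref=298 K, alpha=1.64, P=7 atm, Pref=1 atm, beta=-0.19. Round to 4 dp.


SL = SL0 * (Tu/Tref)^alpha * (P/Pref)^beta
T ratio = 356/298 = 1.19463087
(T ratio)^alpha = 1.19463087^1.64 = 1.338639
(P/Pref)^beta = 7^(-0.19) = 0.690926
SL = 0.33 * 1.338639 * 0.690926 = 0.3052 m/s


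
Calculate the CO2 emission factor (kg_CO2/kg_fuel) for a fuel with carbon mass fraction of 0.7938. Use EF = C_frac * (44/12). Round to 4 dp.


EF = C_frac * (M_CO2 / M_C)
EF = 0.7938 * (44/12)
EF = 0.7938 * 3.666667 = 2.9106 kg_CO2/kg_fuel


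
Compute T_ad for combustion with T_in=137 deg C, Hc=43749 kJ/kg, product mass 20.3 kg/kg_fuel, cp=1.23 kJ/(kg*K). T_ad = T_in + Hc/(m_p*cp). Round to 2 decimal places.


T_ad = T_in + Hc / (m_p * cp)
Denominator = 20.3 * 1.23 = 24.9690
Temperature rise = 43749 / 24.9690 = 1752.13 K
T_ad = 137 + 1752.13 = 1889.13 deg C


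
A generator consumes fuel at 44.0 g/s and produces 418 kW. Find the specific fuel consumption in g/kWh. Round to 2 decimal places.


SFC = (mf / BP) * 3600
Rate = 44.0 / 418 = 0.105263 g/(s*kW)
SFC = 0.105263 * 3600 = 378.95 g/kWh


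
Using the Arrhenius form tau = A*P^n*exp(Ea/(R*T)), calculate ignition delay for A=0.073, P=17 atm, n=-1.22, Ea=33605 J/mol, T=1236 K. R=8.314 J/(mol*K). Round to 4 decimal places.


tau = A * P^n * exp(Ea/(R*T))
P^n = 17^(-1.22) = 0.03153932
Ea/(R*T) = 33605/(8.314*1236) = 3.270208
exp(Ea/(R*T)) = 26.316819
tau = 0.073 * 0.03153932 * 26.316819 = 0.0606 ms


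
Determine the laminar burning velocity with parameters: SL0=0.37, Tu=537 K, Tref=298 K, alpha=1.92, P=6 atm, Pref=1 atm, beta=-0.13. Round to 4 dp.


SL = SL0 * (Tu/Tref)^alpha * (P/Pref)^beta
T ratio = 537/298 = 1.80201342
(T ratio)^alpha = 1.80201342^1.92 = 3.097814
(P/Pref)^beta = 6^(-0.13) = 0.792210
SL = 0.37 * 3.097814 * 0.792210 = 0.9080 m/s


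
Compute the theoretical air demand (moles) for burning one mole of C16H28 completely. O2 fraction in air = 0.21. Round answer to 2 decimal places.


Balanced combustion: C16H28 + 23 O2 -> 16 CO2 + 14 H2O
O2 needed = C + H/4 = 16 + 28/4 = 23.00 moles
Air moles = O2 / 0.21 = 23.00 / 0.21 = 109.52 moles air


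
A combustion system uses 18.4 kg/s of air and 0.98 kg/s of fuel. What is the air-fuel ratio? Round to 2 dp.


AFR = m_air / m_fuel
AFR = 18.4 / 0.98 = 18.78


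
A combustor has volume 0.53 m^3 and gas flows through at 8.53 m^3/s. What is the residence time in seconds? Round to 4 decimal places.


tau = V / Q_flow
tau = 0.53 / 8.53 = 0.0621 s


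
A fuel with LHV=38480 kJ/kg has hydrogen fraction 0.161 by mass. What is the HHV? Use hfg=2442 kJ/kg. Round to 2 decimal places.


HHV = LHV + hfg * 9 * H
Water addition = 2442 * 9 * 0.161 = 3538.458 kJ/kg
HHV = 38480 + 3538.458 = 42018.46 kJ/kg


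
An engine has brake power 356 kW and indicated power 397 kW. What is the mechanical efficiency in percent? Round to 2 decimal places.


eta_mech = (BP / IP) * 100
Ratio = 356 / 397 = 0.8967
eta_mech = 0.8967 * 100 = 89.67%


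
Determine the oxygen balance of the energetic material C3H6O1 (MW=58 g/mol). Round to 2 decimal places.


OB = -1600 * (2C + H/2 - O) / MW
Inner = 2*3 + 6/2 - 1 = 8.00
OB = -1600 * 8.00 / 58 = -220.69%


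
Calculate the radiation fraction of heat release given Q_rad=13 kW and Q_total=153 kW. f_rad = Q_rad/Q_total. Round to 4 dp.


f_rad = Q_rad / Q_total
f_rad = 13 / 153 = 0.0850


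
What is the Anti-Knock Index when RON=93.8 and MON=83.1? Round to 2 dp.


AKI = (RON + MON) / 2
AKI = (93.8 + 83.1) / 2
AKI = 176.9 / 2 = 88.45


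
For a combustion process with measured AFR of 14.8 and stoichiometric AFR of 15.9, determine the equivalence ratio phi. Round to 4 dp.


phi = AFR_stoich / AFR_actual
phi = 15.9 / 14.8 = 1.0743


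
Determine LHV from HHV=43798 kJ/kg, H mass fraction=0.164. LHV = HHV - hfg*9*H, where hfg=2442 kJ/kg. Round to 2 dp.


LHV = HHV - hfg * 9 * H
Water correction = 2442 * 9 * 0.164 = 3604.392 kJ/kg
LHV = 43798 - 3604.392 = 40193.61 kJ/kg
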